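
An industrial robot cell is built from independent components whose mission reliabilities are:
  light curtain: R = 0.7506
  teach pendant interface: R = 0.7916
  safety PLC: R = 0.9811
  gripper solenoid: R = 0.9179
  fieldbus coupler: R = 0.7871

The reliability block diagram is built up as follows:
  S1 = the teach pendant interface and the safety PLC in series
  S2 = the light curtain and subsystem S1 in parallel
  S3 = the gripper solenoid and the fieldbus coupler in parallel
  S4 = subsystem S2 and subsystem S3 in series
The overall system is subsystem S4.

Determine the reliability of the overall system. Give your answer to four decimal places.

Series (teach pendant interface and safety PLC): 0.791600 × 0.981100 = 0.776639
Parallel (light curtain and [0.776639]): 1 − (1 − 0.750600)(1 − 0.776639) = 0.944294
Parallel (gripper solenoid and fieldbus coupler): 1 − (1 − 0.917900)(1 − 0.787100) = 0.982521
Series ([0.944294] and [0.982521]): 0.944294 × 0.982521 = 0.9278

0.9278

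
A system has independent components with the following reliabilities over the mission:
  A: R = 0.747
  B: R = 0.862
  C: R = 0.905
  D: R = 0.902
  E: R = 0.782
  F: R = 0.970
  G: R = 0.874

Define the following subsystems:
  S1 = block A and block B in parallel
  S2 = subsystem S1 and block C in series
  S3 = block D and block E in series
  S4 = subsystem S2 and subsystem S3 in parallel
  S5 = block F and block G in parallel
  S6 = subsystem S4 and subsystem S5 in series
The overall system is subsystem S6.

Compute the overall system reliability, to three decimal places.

0.959

Parallel (A and B): 1 − (1 − 0.74700)(1 − 0.86200) = 0.96509
Series ([0.96509] and C): 0.96509 × 0.90500 = 0.87341
Series (D and E): 0.90200 × 0.78200 = 0.70536
Parallel ([0.87341] and [0.70536]): 1 − (1 − 0.87341)(1 − 0.70536) = 0.96270
Parallel (F and G): 1 − (1 − 0.97000)(1 − 0.87400) = 0.99622
Series ([0.96270] and [0.99622]): 0.96270 × 0.99622 = 0.959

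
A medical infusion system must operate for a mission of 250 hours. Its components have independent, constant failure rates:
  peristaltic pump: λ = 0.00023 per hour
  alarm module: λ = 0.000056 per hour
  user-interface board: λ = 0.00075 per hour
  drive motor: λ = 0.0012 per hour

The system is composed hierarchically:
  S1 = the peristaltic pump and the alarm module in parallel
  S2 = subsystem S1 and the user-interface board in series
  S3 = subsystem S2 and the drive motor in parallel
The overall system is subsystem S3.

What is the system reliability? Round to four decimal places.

0.9555

R(peristaltic pump) = exp(−0.00023 × 250) = 0.944122
R(alarm module) = exp(−0.000056 × 250) = 0.986098
R(user-interface board) = exp(−0.00075 × 250) = 0.829029
R(drive motor) = exp(−0.0012 × 250) = 0.740818
Parallel (peristaltic pump and alarm module): 1 − (1 − 0.944122)(1 − 0.986098) = 0.999223
Series ([0.999223] and user-interface board): 0.999223 × 0.829029 = 0.828385
Parallel ([0.828385] and drive motor): 1 − (1 − 0.828385)(1 − 0.740818) = 0.9555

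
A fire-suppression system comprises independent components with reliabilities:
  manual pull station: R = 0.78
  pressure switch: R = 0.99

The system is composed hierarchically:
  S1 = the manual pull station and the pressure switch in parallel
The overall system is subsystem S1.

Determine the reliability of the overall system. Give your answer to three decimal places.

Parallel (manual pull station and pressure switch): 1 − (1 − 0.78000)(1 − 0.99000) = 0.998

0.998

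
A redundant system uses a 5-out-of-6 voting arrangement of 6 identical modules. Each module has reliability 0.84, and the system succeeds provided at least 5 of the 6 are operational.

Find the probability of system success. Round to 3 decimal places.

0.753

R = Σ_{i=5}^{6} C(6,i) p^i (1−p)^{6−i} with p = 0.84
C(6,5)·0.84^5·0.16^1 = 0.40148
C(6,6)·0.84^6·0.16^0 = 0.35130
Sum = 0.753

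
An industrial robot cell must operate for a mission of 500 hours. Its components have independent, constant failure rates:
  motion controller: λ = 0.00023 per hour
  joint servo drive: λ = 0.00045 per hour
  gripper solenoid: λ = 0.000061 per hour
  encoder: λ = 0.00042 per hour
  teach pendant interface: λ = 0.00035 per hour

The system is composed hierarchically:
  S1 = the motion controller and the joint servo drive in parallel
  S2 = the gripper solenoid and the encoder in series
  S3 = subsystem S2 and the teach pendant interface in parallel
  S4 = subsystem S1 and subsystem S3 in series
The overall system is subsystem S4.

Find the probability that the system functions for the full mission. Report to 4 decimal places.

R(motion controller) = exp(−0.00023 × 500) = 0.891366
R(joint servo drive) = exp(−0.00045 × 500) = 0.798516
R(gripper solenoid) = exp(−0.000061 × 500) = 0.969960
R(encoder) = exp(−0.00042 × 500) = 0.810584
R(teach pendant interface) = exp(−0.00035 × 500) = 0.839457
Parallel (motion controller and joint servo drive): 1 − (1 − 0.891366)(1 − 0.798516) = 0.978112
Series (gripper solenoid and encoder): 0.969960 × 0.810584 = 0.786234
Parallel ([0.786234] and teach pendant interface): 1 − (1 − 0.786234)(1 − 0.839457) = 0.965681
Series ([0.978112] and [0.965681]): 0.978112 × 0.965681 = 0.9445

0.9445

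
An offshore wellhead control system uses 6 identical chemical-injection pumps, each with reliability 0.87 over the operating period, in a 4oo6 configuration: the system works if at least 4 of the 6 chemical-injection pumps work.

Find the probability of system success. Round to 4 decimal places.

0.9676

R = Σ_{i=4}^{6} C(6,i) p^i (1−p)^{6−i} with p = 0.87
C(6,4)·0.87^4·0.13^2 = 0.145230
C(6,5)·0.87^5·0.13^1 = 0.388768
C(6,6)·0.87^6·0.13^0 = 0.433626
Sum = 0.9676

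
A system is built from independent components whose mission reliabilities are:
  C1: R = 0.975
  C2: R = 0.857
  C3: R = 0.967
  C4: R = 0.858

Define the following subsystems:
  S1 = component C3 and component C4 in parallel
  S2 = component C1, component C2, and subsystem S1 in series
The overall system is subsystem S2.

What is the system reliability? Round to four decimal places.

0.8317

Parallel (C3 and C4): 1 − (1 − 0.967000)(1 − 0.858000) = 0.995314
Series (C1, C2, and [0.995314]): 0.975000 × 0.857000 × 0.995314 = 0.8317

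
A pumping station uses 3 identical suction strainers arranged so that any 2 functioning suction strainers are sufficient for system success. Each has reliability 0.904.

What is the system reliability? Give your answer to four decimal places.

0.9741

R = Σ_{i=2}^{3} C(3,i) p^i (1−p)^{3−i} with p = 0.904
C(3,2)·0.904^2·0.096^1 = 0.235358
C(3,3)·0.904^3·0.096^0 = 0.738763
Sum = 0.9741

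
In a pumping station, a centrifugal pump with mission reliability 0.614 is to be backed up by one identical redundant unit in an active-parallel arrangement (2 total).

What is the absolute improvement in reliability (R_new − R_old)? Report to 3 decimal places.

R_before = 0.614
R_after = 1 − (1 − 0.614)^2 = 0.851
ΔR = 0.851 − 0.614 = 0.237

0.237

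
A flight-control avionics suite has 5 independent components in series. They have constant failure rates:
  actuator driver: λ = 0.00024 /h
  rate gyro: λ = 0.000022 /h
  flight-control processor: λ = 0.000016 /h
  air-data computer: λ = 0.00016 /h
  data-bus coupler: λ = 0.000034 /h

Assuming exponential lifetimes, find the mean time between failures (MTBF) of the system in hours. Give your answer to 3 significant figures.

2120

Series of exponential components: λ_sys = Σ λ_i
λ_sys = 0.00024 + 0.000022 + 0.000016 + 0.00016 + 0.000034 = 4.7200e-04 /h
MTBF = 1 / λ_sys = 2120 h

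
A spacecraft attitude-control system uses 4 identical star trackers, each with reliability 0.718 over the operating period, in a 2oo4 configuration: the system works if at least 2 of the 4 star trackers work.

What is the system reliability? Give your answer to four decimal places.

R = Σ_{i=2}^{4} C(4,i) p^i (1−p)^{4−i} with p = 0.718
C(4,2)·0.718^2·0.282^2 = 0.245979
C(4,3)·0.718^3·0.282^1 = 0.417525
C(4,4)·0.718^4·0.282^0 = 0.265765
Sum = 0.9293

0.9293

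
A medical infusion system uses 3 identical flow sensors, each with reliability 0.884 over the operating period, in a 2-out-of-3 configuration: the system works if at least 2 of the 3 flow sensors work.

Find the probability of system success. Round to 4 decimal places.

R = Σ_{i=2}^{3} C(3,i) p^i (1−p)^{3−i} with p = 0.884
C(3,2)·0.884^2·0.116^1 = 0.271947
C(3,3)·0.884^3·0.116^0 = 0.690807
Sum = 0.9628

0.9628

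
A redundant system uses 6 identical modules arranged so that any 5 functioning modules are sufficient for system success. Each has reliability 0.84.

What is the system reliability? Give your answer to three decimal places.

R = Σ_{i=5}^{6} C(6,i) p^i (1−p)^{6−i} with p = 0.84
C(6,5)·0.84^5·0.16^1 = 0.40148
C(6,6)·0.84^6·0.16^0 = 0.35130
Sum = 0.753

0.753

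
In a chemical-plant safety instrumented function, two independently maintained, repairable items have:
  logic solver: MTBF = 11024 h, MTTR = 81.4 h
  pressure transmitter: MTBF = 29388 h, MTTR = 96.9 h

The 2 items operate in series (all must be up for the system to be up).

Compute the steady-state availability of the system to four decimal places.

A(logic solver) = MTBF/(MTBF+MTTR) = 11024/(11024+81.4) = 0.992670
A(pressure transmitter) = MTBF/(MTBF+MTTR) = 29388/(29388+96.9) = 0.996714
Series availability: 0.992670 × 0.996714 = 0.9894

0.9894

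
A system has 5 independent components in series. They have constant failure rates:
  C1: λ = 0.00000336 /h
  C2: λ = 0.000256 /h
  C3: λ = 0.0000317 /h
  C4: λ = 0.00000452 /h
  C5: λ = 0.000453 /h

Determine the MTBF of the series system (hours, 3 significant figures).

1340

Series of exponential components: λ_sys = Σ λ_i
λ_sys = 0.00000336 + 0.000256 + 0.0000317 + 0.00000452 + 0.000453 = 7.4858e-04 /h
MTBF = 1 / λ_sys = 1340 h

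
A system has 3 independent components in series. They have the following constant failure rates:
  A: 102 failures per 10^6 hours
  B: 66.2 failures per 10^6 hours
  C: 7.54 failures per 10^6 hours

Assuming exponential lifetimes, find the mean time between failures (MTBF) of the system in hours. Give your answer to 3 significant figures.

5690

Series of exponential components: λ_sys = Σ λ_i
λ_sys = 0.000102 + 0.0000662 + 0.00000754 = 1.7574e-04 /h
MTBF = 1 / λ_sys = 5690 h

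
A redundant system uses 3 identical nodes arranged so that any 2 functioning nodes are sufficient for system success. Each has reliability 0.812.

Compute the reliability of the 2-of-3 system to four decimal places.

R = Σ_{i=2}^{3} C(3,i) p^i (1−p)^{3−i} with p = 0.812
C(3,2)·0.812^2·0.188^1 = 0.371870
C(3,3)·0.812^3·0.188^0 = 0.535387
Sum = 0.9073

0.9073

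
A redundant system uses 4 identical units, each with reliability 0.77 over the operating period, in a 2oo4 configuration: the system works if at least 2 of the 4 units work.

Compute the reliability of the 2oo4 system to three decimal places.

R = Σ_{i=2}^{4} C(4,i) p^i (1−p)^{4−i} with p = 0.77
C(4,2)·0.77^2·0.23^2 = 0.18819
C(4,3)·0.77^3·0.23^1 = 0.42001
C(4,4)·0.77^4·0.23^0 = 0.35153
Sum = 0.960

0.960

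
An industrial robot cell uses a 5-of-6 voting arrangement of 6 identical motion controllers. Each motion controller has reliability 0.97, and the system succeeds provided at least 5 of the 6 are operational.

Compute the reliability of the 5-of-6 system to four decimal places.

R = Σ_{i=5}^{6} C(6,i) p^i (1−p)^{6−i} with p = 0.97
C(6,5)·0.97^5·0.03^1 = 0.154572
C(6,6)·0.97^6·0.03^0 = 0.832972
Sum = 0.9875

0.9875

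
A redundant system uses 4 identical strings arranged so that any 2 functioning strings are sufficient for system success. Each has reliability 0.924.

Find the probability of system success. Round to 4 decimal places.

R = Σ_{i=2}^{4} C(4,i) p^i (1−p)^{4−i} with p = 0.924
C(4,2)·0.924^2·0.076^2 = 0.029588
C(4,3)·0.924^3·0.076^1 = 0.239822
C(4,4)·0.924^4·0.076^0 = 0.728933
Sum = 0.9983

0.9983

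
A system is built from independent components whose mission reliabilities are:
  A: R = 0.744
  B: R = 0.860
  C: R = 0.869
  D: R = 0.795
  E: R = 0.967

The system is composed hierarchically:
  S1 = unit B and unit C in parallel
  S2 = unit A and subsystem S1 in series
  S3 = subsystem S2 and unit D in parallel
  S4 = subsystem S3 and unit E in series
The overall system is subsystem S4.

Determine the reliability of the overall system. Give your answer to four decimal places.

Parallel (B and C): 1 − (1 − 0.860000)(1 − 0.869000) = 0.981660
Series (A and [0.981660]): 0.744000 × 0.981660 = 0.730355
Parallel ([0.730355] and D): 1 − (1 − 0.730355)(1 − 0.795000) = 0.944723
Series ([0.944723] and E): 0.944723 × 0.967000 = 0.9135

0.9135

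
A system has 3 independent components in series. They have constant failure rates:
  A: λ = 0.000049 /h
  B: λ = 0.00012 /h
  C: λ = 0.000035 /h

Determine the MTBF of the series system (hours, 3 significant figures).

4900

Series of exponential components: λ_sys = Σ λ_i
λ_sys = 0.000049 + 0.00012 + 0.000035 = 2.0400e-04 /h
MTBF = 1 / λ_sys = 4900 h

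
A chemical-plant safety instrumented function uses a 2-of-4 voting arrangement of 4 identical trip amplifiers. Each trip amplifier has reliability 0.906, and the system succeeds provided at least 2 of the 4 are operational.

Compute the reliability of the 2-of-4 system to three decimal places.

0.997

R = Σ_{i=2}^{4} C(4,i) p^i (1−p)^{4−i} with p = 0.906
C(4,2)·0.906^2·0.094^2 = 0.04352
C(4,3)·0.906^3·0.094^1 = 0.27962
C(4,4)·0.906^4·0.094^0 = 0.67377
Sum = 0.997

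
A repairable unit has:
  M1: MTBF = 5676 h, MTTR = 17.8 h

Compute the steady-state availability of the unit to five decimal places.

A(M1) = MTBF/(MTBF+MTTR) = 5676/(5676+17.8) = 0.99687

0.99687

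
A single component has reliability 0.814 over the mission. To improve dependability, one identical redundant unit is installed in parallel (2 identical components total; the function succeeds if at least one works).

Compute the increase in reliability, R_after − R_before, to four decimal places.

0.1514

R_before = 0.814
R_after = 1 − (1 − 0.814)^2 = 0.9654
ΔR = 0.9654 − 0.814 = 0.1514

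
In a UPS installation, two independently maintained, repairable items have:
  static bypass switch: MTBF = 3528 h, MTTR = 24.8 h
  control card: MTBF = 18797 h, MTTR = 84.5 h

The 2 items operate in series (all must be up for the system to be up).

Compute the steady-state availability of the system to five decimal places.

A(static bypass switch) = MTBF/(MTBF+MTTR) = 3528/(3528+24.8) = 0.993020
A(control card) = MTBF/(MTBF+MTTR) = 18797/(18797+84.5) = 0.995525
Series availability: 0.993020 × 0.995525 = 0.98858

0.98858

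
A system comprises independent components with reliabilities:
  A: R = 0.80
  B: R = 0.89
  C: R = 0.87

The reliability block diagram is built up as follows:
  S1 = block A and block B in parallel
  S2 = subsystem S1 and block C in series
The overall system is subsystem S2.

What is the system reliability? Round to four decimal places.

0.8509

Parallel (A and B): 1 − (1 − 0.800000)(1 − 0.890000) = 0.978000
Series ([0.978000] and C): 0.978000 × 0.870000 = 0.8509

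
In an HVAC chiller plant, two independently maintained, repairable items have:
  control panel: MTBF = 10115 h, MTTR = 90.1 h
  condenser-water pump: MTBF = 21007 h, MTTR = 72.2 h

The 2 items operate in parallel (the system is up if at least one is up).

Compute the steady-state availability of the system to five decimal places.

0.99997

A(control panel) = MTBF/(MTBF+MTTR) = 10115/(10115+90.1) = 0.991171
A(condenser-water pump) = MTBF/(MTBF+MTTR) = 21007/(21007+72.2) = 0.996575
Parallel availability: 1 − (1 − 0.991171)(1 − 0.996575) = 0.99997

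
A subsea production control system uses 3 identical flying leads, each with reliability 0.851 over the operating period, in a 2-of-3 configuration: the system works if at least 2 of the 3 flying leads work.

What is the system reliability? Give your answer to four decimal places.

R = Σ_{i=2}^{3} C(3,i) p^i (1−p)^{3−i} with p = 0.851
C(3,2)·0.851^2·0.149^1 = 0.323718
C(3,3)·0.851^3·0.149^0 = 0.616295
Sum = 0.9400

0.9400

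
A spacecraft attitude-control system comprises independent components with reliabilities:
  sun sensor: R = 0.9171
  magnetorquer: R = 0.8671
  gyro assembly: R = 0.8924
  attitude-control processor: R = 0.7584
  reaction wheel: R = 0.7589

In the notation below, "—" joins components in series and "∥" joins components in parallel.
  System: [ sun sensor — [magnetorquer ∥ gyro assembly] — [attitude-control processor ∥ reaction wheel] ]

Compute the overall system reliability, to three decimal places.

Parallel (magnetorquer and gyro assembly): 1 − (1 − 0.86710)(1 − 0.89240) = 0.98570
Parallel (attitude-control processor and reaction wheel): 1 − (1 − 0.75840)(1 − 0.75890) = 0.94175
Series (sun sensor, [0.98570], and [0.94175]): 0.91710 × 0.98570 × 0.94175 = 0.851

0.851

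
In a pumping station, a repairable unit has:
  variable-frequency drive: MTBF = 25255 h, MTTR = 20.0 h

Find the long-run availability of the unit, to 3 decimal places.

0.999

A(variable-frequency drive) = MTBF/(MTBF+MTTR) = 25255/(25255+20.0) = 0.999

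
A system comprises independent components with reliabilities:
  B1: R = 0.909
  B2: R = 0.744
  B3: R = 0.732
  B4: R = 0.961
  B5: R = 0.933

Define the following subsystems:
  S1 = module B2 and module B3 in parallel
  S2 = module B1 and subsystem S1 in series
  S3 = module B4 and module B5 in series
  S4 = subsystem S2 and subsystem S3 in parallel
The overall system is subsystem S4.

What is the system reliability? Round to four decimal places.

Parallel (B2 and B3): 1 − (1 − 0.744000)(1 − 0.732000) = 0.931392
Series (B1 and [0.931392]): 0.909000 × 0.931392 = 0.846635
Series (B4 and B5): 0.961000 × 0.933000 = 0.896613
Parallel ([0.846635] and [0.896613]): 1 − (1 − 0.846635)(1 − 0.896613) = 0.9841

0.9841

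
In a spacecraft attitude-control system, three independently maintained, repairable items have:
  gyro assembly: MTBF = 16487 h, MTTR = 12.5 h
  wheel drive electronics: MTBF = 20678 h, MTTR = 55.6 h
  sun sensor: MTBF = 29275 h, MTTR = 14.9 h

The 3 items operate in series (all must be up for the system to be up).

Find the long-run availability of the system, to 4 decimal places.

A(gyro assembly) = MTBF/(MTBF+MTTR) = 16487/(16487+12.5) = 0.999242
A(wheel drive electronics) = MTBF/(MTBF+MTTR) = 20678/(20678+55.6) = 0.997318
A(sun sensor) = MTBF/(MTBF+MTTR) = 29275/(29275+14.9) = 0.999491
Series availability: 0.999242 × 0.997318 × 0.999491 = 0.9961

0.9961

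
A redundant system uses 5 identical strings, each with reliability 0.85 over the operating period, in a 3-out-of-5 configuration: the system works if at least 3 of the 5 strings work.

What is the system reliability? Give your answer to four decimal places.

0.9734

R = Σ_{i=3}^{5} C(5,i) p^i (1−p)^{5−i} with p = 0.85
C(5,3)·0.85^3·0.15^2 = 0.138178
C(5,4)·0.85^4·0.15^1 = 0.391505
C(5,5)·0.85^5·0.15^0 = 0.443705
Sum = 0.9734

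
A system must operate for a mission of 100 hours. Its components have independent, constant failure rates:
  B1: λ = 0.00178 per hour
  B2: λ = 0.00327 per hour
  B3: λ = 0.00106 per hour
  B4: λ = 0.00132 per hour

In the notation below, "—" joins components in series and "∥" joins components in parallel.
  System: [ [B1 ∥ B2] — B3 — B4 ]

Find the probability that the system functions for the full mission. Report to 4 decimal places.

R(B1) = exp(−0.00178 × 100) = 0.836942
R(B2) = exp(−0.00327 × 100) = 0.721084
R(B3) = exp(−0.00106 × 100) = 0.899425
R(B4) = exp(−0.00132 × 100) = 0.876341
Parallel (B1 and B2): 1 − (1 − 0.836942)(1 − 0.721084) = 0.954521
Series ([0.954521], B3, and B4): 0.954521 × 0.899425 × 0.876341 = 0.7524

0.7524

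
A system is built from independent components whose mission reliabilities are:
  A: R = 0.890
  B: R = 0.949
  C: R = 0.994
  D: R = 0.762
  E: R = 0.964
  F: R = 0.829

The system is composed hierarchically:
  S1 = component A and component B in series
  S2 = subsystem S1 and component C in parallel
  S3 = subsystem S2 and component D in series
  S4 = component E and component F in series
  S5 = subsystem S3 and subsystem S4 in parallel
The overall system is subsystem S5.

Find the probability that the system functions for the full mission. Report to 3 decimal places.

0.952

Series (A and B): 0.89000 × 0.94900 = 0.84461
Parallel ([0.84461] and C): 1 − (1 − 0.84461)(1 − 0.99400) = 0.99907
Series ([0.99907] and D): 0.99907 × 0.76200 = 0.76129
Series (E and F): 0.96400 × 0.82900 = 0.79916
Parallel ([0.76129] and [0.79916]): 1 − (1 − 0.76129)(1 − 0.79916) = 0.952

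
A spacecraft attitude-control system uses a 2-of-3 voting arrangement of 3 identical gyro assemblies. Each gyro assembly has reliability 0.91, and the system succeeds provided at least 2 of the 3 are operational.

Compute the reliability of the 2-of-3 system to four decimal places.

0.9772

R = Σ_{i=2}^{3} C(3,i) p^i (1−p)^{3−i} with p = 0.91
C(3,2)·0.91^2·0.09^1 = 0.223587
C(3,3)·0.91^3·0.09^0 = 0.753571
Sum = 0.9772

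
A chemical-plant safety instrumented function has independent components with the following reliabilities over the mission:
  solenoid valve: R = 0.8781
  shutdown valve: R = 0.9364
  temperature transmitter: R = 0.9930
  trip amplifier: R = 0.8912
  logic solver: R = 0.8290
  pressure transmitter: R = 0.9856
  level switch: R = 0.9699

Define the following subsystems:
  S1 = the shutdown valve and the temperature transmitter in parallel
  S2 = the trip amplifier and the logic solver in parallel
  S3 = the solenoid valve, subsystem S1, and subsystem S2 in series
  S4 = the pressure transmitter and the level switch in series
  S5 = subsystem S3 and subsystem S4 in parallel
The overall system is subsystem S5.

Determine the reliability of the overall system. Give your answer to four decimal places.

Parallel (shutdown valve and temperature transmitter): 1 − (1 − 0.936400)(1 − 0.993000) = 0.999555
Parallel (trip amplifier and logic solver): 1 − (1 − 0.891200)(1 − 0.829000) = 0.981395
Series (solenoid valve, [0.999555], and [0.981395]): 0.878100 × 0.999555 × 0.981395 = 0.861379
Series (pressure transmitter and level switch): 0.985600 × 0.969900 = 0.955933
Parallel ([0.861379] and [0.955933]): 1 − (1 − 0.861379)(1 − 0.955933) = 0.9939

0.9939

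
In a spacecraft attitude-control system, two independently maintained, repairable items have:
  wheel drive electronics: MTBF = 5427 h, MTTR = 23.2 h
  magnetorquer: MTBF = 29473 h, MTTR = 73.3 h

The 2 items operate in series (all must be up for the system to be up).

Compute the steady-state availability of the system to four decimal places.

A(wheel drive electronics) = MTBF/(MTBF+MTTR) = 5427/(5427+23.2) = 0.995743
A(magnetorquer) = MTBF/(MTBF+MTTR) = 29473/(29473+73.3) = 0.997519
Series availability: 0.995743 × 0.997519 = 0.9933

0.9933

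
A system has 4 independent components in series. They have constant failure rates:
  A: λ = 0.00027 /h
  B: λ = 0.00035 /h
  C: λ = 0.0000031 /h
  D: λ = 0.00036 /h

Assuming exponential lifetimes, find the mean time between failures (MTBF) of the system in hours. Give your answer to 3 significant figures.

1020

Series of exponential components: λ_sys = Σ λ_i
λ_sys = 0.00027 + 0.00035 + 0.0000031 + 0.00036 = 9.8310e-04 /h
MTBF = 1 / λ_sys = 1020 h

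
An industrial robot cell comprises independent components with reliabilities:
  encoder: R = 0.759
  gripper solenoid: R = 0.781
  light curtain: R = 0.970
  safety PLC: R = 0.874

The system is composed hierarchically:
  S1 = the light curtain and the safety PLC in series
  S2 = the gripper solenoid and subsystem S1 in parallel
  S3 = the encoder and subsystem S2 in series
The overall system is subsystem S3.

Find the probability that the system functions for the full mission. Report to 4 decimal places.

0.7337

Series (light curtain and safety PLC): 0.970000 × 0.874000 = 0.847780
Parallel (gripper solenoid and [0.847780]): 1 − (1 − 0.781000)(1 − 0.847780) = 0.966664
Series (encoder and [0.966664]): 0.759000 × 0.966664 = 0.7337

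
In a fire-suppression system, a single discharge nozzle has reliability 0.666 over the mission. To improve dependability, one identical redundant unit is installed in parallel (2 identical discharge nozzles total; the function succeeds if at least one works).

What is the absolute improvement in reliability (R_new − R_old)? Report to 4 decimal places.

0.2224

R_before = 0.666
R_after = 1 − (1 − 0.666)^2 = 0.8884
ΔR = 0.8884 − 0.666 = 0.2224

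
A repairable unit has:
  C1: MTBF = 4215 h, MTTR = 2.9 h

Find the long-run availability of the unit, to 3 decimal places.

A(C1) = MTBF/(MTBF+MTTR) = 4215/(4215+2.9) = 0.999

0.999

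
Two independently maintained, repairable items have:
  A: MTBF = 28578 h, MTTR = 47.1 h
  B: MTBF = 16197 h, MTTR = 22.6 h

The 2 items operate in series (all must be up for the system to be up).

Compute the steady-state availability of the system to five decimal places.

0.99696

A(A) = MTBF/(MTBF+MTTR) = 28578/(28578+47.1) = 0.998355
A(B) = MTBF/(MTBF+MTTR) = 16197/(16197+22.6) = 0.998607
Series availability: 0.998355 × 0.998607 = 0.99696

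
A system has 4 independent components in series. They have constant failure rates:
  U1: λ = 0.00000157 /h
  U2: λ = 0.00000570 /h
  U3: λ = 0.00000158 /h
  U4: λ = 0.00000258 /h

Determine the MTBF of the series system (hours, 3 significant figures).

87500

Series of exponential components: λ_sys = Σ λ_i
λ_sys = 0.00000157 + 0.00000570 + 0.00000158 + 0.00000258 = 1.1430e-05 /h
MTBF = 1 / λ_sys = 87500 h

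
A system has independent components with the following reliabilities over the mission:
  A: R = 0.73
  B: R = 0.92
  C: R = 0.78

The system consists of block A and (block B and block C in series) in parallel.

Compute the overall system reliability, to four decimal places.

0.9238

Series (B and C): 0.920000 × 0.780000 = 0.717600
Parallel (A and [0.717600]): 1 − (1 − 0.730000)(1 − 0.717600) = 0.9238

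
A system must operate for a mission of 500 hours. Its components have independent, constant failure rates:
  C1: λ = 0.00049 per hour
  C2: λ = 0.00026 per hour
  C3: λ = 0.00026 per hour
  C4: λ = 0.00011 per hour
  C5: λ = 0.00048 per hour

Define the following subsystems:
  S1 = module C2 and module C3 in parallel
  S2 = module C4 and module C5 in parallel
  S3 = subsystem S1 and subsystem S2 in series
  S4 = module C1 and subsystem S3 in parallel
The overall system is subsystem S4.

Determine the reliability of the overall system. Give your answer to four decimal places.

0.9943

R(C1) = exp(−0.00049 × 500) = 0.782705
R(C2) = exp(−0.00026 × 500) = 0.878095
R(C3) = exp(−0.00026 × 500) = 0.878095
R(C4) = exp(−0.00011 × 500) = 0.946485
R(C5) = exp(−0.00048 × 500) = 0.786628
Parallel (C2 and C3): 1 − (1 − 0.878095)(1 − 0.878095) = 0.985139
Parallel (C4 and C5): 1 − (1 − 0.946485)(1 − 0.786628) = 0.988581
Series ([0.985139] and [0.988581]): 0.985139 × 0.988581 = 0.973890
Parallel (C1 and [0.973890]): 1 − (1 − 0.782705)(1 − 0.973890) = 0.9943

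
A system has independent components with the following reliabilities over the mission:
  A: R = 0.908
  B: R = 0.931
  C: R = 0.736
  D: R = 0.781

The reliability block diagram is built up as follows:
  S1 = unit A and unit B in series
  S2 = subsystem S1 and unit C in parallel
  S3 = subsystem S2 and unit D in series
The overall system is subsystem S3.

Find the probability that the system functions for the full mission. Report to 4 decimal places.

Series (A and B): 0.908000 × 0.931000 = 0.845348
Parallel ([0.845348] and C): 1 − (1 − 0.845348)(1 − 0.736000) = 0.959172
Series ([0.959172] and D): 0.959172 × 0.781000 = 0.7491

0.7491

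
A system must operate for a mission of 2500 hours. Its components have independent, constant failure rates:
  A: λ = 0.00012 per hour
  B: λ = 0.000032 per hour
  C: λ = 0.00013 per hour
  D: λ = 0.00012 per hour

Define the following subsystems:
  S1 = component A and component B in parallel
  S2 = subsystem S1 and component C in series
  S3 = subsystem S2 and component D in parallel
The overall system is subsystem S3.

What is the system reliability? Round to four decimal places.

0.9244

R(A) = exp(−0.00012 × 2500) = 0.740818
R(B) = exp(−0.000032 × 2500) = 0.923116
R(C) = exp(−0.00013 × 2500) = 0.722527
R(D) = exp(−0.00012 × 2500) = 0.740818
Parallel (A and B): 1 − (1 − 0.740818)(1 − 0.923116) = 0.980073
Series ([0.980073] and C): 0.980073 × 0.722527 = 0.708129
Parallel ([0.708129] and D): 1 − (1 − 0.708129)(1 − 0.740818) = 0.9244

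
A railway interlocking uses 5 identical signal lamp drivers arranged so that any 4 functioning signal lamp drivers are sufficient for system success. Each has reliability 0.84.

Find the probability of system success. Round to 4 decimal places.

R = Σ_{i=4}^{5} C(5,i) p^i (1−p)^{5−i} with p = 0.84
C(5,4)·0.84^4·0.16^1 = 0.398297
C(5,5)·0.84^5·0.16^0 = 0.418212
Sum = 0.8165

0.8165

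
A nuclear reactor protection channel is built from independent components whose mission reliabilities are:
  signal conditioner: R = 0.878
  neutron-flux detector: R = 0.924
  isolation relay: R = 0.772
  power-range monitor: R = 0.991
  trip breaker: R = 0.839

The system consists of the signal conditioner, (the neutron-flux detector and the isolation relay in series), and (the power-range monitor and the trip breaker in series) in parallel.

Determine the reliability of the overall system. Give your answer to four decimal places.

0.9941

Series (neutron-flux detector and isolation relay): 0.924000 × 0.772000 = 0.713328
Series (power-range monitor and trip breaker): 0.991000 × 0.839000 = 0.831449
Parallel (signal conditioner, [0.713328], and [0.831449]): 1 − (1 − 0.878000)(1 − 0.713328)(1 − 0.831449) = 0.9941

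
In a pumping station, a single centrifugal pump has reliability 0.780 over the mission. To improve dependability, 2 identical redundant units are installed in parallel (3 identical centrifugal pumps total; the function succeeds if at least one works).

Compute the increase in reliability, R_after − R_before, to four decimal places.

0.2094

R_before = 0.780
R_after = 1 − (1 − 0.780)^3 = 0.9894
ΔR = 0.9894 − 0.780 = 0.2094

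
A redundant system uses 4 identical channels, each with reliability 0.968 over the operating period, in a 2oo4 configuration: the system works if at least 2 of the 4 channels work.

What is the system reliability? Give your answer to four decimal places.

0.9999

R = Σ_{i=2}^{4} C(4,i) p^i (1−p)^{4−i} with p = 0.968
C(4,2)·0.968^2·0.032^2 = 0.005757
C(4,3)·0.968^3·0.032^1 = 0.116101
C(4,4)·0.968^4·0.032^0 = 0.878014
Sum = 0.9999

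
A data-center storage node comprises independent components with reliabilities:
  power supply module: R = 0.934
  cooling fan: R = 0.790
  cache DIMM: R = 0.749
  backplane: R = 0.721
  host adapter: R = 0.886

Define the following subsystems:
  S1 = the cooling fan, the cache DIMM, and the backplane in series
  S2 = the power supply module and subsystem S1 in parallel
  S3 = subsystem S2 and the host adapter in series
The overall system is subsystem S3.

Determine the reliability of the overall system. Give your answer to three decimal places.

Series (cooling fan, cache DIMM, and backplane): 0.79000 × 0.74900 × 0.72100 = 0.42662
Parallel (power supply module and [0.42662]): 1 − (1 − 0.93400)(1 − 0.42662) = 0.96216
Series ([0.96216] and host adapter): 0.96216 × 0.88600 = 0.852

0.852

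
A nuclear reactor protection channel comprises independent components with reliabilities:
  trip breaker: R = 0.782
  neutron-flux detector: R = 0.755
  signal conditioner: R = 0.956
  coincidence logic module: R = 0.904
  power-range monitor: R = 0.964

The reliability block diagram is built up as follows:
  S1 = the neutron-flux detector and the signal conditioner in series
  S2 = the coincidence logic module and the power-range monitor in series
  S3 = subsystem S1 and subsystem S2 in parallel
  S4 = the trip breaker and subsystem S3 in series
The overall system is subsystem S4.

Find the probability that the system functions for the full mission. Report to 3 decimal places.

Series (neutron-flux detector and signal conditioner): 0.75500 × 0.95600 = 0.72178
Series (coincidence logic module and power-range monitor): 0.90400 × 0.96400 = 0.87146
Parallel ([0.72178] and [0.87146]): 1 − (1 − 0.72178)(1 − 0.87146) = 0.96424
Series (trip breaker and [0.96424]): 0.78200 × 0.96424 = 0.754

0.754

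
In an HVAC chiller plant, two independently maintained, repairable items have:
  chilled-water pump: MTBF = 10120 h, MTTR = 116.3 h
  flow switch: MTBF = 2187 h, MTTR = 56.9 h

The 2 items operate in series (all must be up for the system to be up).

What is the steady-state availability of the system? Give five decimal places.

0.96357

A(chilled-water pump) = MTBF/(MTBF+MTTR) = 10120/(10120+116.3) = 0.988638
A(flow switch) = MTBF/(MTBF+MTTR) = 2187/(2187+56.9) = 0.974642
Series availability: 0.988638 × 0.974642 = 0.96357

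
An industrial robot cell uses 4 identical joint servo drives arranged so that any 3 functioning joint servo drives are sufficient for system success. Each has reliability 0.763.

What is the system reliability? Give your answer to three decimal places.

0.760

R = Σ_{i=3}^{4} C(4,i) p^i (1−p)^{4−i} with p = 0.763
C(4,3)·0.763^3·0.237^1 = 0.42110
C(4,4)·0.763^4·0.237^0 = 0.33892
Sum = 0.760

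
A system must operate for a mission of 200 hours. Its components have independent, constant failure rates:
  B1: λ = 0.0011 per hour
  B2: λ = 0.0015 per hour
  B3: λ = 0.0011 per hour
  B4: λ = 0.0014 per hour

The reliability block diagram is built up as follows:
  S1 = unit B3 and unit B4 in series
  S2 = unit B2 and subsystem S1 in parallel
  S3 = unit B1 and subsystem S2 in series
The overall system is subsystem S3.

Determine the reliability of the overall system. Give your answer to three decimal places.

R(B1) = exp(−0.0011 × 200) = 0.80252
R(B2) = exp(−0.0015 × 200) = 0.74082
R(B3) = exp(−0.0011 × 200) = 0.80252
R(B4) = exp(−0.0014 × 200) = 0.75578
Series (B3 and B4): 0.80252 × 0.75578 = 0.60653
Parallel (B2 and [0.60653]): 1 − (1 − 0.74082)(1 − 0.60653) = 0.89802
Series (B1 and [0.89802]): 0.80252 × 0.89802 = 0.721

0.721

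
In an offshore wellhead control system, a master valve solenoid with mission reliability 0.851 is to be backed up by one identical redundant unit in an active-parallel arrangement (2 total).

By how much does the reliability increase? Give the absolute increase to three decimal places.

R_before = 0.851
R_after = 1 − (1 − 0.851)^2 = 0.978
ΔR = 0.978 − 0.851 = 0.127

0.127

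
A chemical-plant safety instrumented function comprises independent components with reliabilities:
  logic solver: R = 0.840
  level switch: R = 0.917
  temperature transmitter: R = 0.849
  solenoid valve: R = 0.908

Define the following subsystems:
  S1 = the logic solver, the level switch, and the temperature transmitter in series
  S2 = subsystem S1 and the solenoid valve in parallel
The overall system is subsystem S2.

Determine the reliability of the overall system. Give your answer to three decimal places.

0.968

Series (logic solver, level switch, and temperature transmitter): 0.84000 × 0.91700 × 0.84900 = 0.65397
Parallel ([0.65397] and solenoid valve): 1 − (1 − 0.65397)(1 − 0.90800) = 0.968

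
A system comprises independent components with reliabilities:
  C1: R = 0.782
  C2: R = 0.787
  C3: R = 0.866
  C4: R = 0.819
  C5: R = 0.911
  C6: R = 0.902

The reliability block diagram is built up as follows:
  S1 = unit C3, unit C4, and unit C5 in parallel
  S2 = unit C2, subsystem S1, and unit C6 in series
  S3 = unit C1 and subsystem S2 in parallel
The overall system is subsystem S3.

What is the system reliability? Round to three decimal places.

0.936

Parallel (C3, C4, and C5): 1 − (1 − 0.86600)(1 − 0.81900)(1 − 0.91100) = 0.99784
Series (C2, [0.99784], and C6): 0.78700 × 0.99784 × 0.90200 = 0.70834
Parallel (C1 and [0.70834]): 1 − (1 − 0.78200)(1 − 0.70834) = 0.936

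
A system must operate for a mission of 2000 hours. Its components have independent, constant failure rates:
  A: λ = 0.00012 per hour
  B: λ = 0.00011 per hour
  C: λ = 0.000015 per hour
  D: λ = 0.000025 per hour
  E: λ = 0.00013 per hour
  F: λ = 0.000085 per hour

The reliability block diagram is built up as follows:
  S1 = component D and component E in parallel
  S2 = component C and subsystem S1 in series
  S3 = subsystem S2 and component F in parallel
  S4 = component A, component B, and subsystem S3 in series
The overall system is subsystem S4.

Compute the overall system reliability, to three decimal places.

R(A) = exp(−0.00012 × 2000) = 0.78663
R(B) = exp(−0.00011 × 2000) = 0.80252
R(C) = exp(−0.000015 × 2000) = 0.97045
R(D) = exp(−0.000025 × 2000) = 0.95123
R(E) = exp(−0.00013 × 2000) = 0.77105
R(F) = exp(−0.000085 × 2000) = 0.84366
Parallel (D and E): 1 − (1 − 0.95123)(1 − 0.77105) = 0.98883
Series (C and [0.98883]): 0.97045 × 0.98883 = 0.95961
Parallel ([0.95961] and F): 1 − (1 − 0.95961)(1 − 0.84366) = 0.99369
Series (A, B, and [0.99369]): 0.78663 × 0.80252 × 0.99369 = 0.627

0.627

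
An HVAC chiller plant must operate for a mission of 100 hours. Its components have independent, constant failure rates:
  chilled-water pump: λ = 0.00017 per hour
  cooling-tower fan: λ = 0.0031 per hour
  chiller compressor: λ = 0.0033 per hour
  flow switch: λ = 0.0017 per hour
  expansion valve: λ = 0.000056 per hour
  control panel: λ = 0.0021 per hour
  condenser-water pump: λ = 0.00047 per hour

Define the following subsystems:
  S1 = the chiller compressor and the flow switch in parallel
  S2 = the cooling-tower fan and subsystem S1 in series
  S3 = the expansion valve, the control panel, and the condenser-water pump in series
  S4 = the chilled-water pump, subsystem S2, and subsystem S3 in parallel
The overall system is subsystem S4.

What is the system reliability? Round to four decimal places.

0.9988

R(chilled-water pump) = exp(−0.00017 × 100) = 0.983144
R(cooling-tower fan) = exp(−0.0031 × 100) = 0.733447
R(chiller compressor) = exp(−0.0033 × 100) = 0.718924
R(flow switch) = exp(−0.0017 × 100) = 0.843665
R(expansion valve) = exp(−0.000056 × 100) = 0.994416
R(control panel) = exp(−0.0021 × 100) = 0.810584
R(condenser-water pump) = exp(−0.00047 × 100) = 0.954087
Parallel (chiller compressor and flow switch): 1 − (1 − 0.718924)(1 − 0.843665) = 0.956058
Series (cooling-tower fan and [0.956058]): 0.733447 × 0.956058 = 0.701218
Series (expansion valve, control panel, and condenser-water pump): 0.994416 × 0.810584 × 0.954087 = 0.769049
Parallel (chilled-water pump, [0.701218], and [0.769049]): 1 − (1 − 0.983144)(1 − 0.701218)(1 − 0.769049) = 0.9988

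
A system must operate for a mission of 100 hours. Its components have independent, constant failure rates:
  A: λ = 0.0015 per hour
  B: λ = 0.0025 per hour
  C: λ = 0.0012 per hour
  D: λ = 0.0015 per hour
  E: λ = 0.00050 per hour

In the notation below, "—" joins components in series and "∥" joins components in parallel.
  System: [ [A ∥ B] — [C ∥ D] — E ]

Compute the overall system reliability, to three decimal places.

0.907

R(A) = exp(−0.0015 × 100) = 0.86071
R(B) = exp(−0.0025 × 100) = 0.77880
R(C) = exp(−0.0012 × 100) = 0.88692
R(D) = exp(−0.0015 × 100) = 0.86071
R(E) = exp(−0.00050 × 100) = 0.95123
Parallel (A and B): 1 − (1 − 0.86071)(1 − 0.77880) = 0.96919
Parallel (C and D): 1 − (1 − 0.88692)(1 − 0.86071) = 0.98425
Series ([0.96919], [0.98425], and E): 0.96919 × 0.98425 × 0.95123 = 0.907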